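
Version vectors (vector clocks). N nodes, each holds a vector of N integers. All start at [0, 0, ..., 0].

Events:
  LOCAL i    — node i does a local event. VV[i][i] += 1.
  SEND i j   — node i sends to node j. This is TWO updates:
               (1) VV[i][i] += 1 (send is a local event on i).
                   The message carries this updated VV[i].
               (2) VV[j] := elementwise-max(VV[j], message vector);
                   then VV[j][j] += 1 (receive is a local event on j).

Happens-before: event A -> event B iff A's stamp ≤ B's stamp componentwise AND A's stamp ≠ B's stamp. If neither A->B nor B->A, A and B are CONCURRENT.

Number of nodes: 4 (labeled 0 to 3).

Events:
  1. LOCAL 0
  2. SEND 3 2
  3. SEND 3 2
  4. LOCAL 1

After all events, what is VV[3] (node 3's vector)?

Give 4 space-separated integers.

Answer: 0 0 0 2

Derivation:
Initial: VV[0]=[0, 0, 0, 0]
Initial: VV[1]=[0, 0, 0, 0]
Initial: VV[2]=[0, 0, 0, 0]
Initial: VV[3]=[0, 0, 0, 0]
Event 1: LOCAL 0: VV[0][0]++ -> VV[0]=[1, 0, 0, 0]
Event 2: SEND 3->2: VV[3][3]++ -> VV[3]=[0, 0, 0, 1], msg_vec=[0, 0, 0, 1]; VV[2]=max(VV[2],msg_vec) then VV[2][2]++ -> VV[2]=[0, 0, 1, 1]
Event 3: SEND 3->2: VV[3][3]++ -> VV[3]=[0, 0, 0, 2], msg_vec=[0, 0, 0, 2]; VV[2]=max(VV[2],msg_vec) then VV[2][2]++ -> VV[2]=[0, 0, 2, 2]
Event 4: LOCAL 1: VV[1][1]++ -> VV[1]=[0, 1, 0, 0]
Final vectors: VV[0]=[1, 0, 0, 0]; VV[1]=[0, 1, 0, 0]; VV[2]=[0, 0, 2, 2]; VV[3]=[0, 0, 0, 2]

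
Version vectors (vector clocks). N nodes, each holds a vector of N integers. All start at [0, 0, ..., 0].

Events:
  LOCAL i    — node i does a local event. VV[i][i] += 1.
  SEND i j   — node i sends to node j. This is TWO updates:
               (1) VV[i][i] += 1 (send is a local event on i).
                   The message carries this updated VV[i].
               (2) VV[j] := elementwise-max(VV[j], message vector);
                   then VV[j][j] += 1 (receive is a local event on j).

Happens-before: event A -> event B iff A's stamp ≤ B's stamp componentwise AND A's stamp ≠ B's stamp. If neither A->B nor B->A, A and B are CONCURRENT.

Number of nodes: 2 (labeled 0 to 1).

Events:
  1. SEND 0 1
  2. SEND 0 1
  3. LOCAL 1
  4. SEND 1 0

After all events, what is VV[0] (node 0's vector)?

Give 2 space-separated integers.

Answer: 3 4

Derivation:
Initial: VV[0]=[0, 0]
Initial: VV[1]=[0, 0]
Event 1: SEND 0->1: VV[0][0]++ -> VV[0]=[1, 0], msg_vec=[1, 0]; VV[1]=max(VV[1],msg_vec) then VV[1][1]++ -> VV[1]=[1, 1]
Event 2: SEND 0->1: VV[0][0]++ -> VV[0]=[2, 0], msg_vec=[2, 0]; VV[1]=max(VV[1],msg_vec) then VV[1][1]++ -> VV[1]=[2, 2]
Event 3: LOCAL 1: VV[1][1]++ -> VV[1]=[2, 3]
Event 4: SEND 1->0: VV[1][1]++ -> VV[1]=[2, 4], msg_vec=[2, 4]; VV[0]=max(VV[0],msg_vec) then VV[0][0]++ -> VV[0]=[3, 4]
Final vectors: VV[0]=[3, 4]; VV[1]=[2, 4]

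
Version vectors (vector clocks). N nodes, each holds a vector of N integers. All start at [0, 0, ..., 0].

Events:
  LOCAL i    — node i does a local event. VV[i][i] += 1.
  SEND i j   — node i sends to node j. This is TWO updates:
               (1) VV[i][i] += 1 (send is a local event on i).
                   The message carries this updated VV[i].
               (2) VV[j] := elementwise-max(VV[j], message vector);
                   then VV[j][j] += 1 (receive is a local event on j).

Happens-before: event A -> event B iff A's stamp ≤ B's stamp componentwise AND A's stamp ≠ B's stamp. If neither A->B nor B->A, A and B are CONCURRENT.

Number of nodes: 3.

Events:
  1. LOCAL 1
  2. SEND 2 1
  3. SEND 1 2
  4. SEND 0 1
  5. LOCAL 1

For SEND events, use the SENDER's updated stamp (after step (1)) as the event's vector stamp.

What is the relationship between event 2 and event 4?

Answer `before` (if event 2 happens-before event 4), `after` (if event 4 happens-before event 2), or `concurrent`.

Initial: VV[0]=[0, 0, 0]
Initial: VV[1]=[0, 0, 0]
Initial: VV[2]=[0, 0, 0]
Event 1: LOCAL 1: VV[1][1]++ -> VV[1]=[0, 1, 0]
Event 2: SEND 2->1: VV[2][2]++ -> VV[2]=[0, 0, 1], msg_vec=[0, 0, 1]; VV[1]=max(VV[1],msg_vec) then VV[1][1]++ -> VV[1]=[0, 2, 1]
Event 3: SEND 1->2: VV[1][1]++ -> VV[1]=[0, 3, 1], msg_vec=[0, 3, 1]; VV[2]=max(VV[2],msg_vec) then VV[2][2]++ -> VV[2]=[0, 3, 2]
Event 4: SEND 0->1: VV[0][0]++ -> VV[0]=[1, 0, 0], msg_vec=[1, 0, 0]; VV[1]=max(VV[1],msg_vec) then VV[1][1]++ -> VV[1]=[1, 4, 1]
Event 5: LOCAL 1: VV[1][1]++ -> VV[1]=[1, 5, 1]
Event 2 stamp: [0, 0, 1]
Event 4 stamp: [1, 0, 0]
[0, 0, 1] <= [1, 0, 0]? False
[1, 0, 0] <= [0, 0, 1]? False
Relation: concurrent

Answer: concurrent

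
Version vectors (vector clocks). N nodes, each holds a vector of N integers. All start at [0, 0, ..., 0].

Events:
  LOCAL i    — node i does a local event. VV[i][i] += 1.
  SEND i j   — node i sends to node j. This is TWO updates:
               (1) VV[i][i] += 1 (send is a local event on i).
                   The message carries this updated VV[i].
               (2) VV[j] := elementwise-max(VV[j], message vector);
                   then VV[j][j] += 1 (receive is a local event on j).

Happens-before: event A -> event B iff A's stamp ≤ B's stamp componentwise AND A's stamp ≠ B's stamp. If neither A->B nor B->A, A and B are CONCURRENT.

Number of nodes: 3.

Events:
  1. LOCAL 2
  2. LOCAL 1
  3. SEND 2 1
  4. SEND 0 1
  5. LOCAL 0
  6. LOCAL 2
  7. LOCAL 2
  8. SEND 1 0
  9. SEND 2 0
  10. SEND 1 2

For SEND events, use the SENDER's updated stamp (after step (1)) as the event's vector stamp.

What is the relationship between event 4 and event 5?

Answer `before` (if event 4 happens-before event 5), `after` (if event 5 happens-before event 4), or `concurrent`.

Answer: before

Derivation:
Initial: VV[0]=[0, 0, 0]
Initial: VV[1]=[0, 0, 0]
Initial: VV[2]=[0, 0, 0]
Event 1: LOCAL 2: VV[2][2]++ -> VV[2]=[0, 0, 1]
Event 2: LOCAL 1: VV[1][1]++ -> VV[1]=[0, 1, 0]
Event 3: SEND 2->1: VV[2][2]++ -> VV[2]=[0, 0, 2], msg_vec=[0, 0, 2]; VV[1]=max(VV[1],msg_vec) then VV[1][1]++ -> VV[1]=[0, 2, 2]
Event 4: SEND 0->1: VV[0][0]++ -> VV[0]=[1, 0, 0], msg_vec=[1, 0, 0]; VV[1]=max(VV[1],msg_vec) then VV[1][1]++ -> VV[1]=[1, 3, 2]
Event 5: LOCAL 0: VV[0][0]++ -> VV[0]=[2, 0, 0]
Event 6: LOCAL 2: VV[2][2]++ -> VV[2]=[0, 0, 3]
Event 7: LOCAL 2: VV[2][2]++ -> VV[2]=[0, 0, 4]
Event 8: SEND 1->0: VV[1][1]++ -> VV[1]=[1, 4, 2], msg_vec=[1, 4, 2]; VV[0]=max(VV[0],msg_vec) then VV[0][0]++ -> VV[0]=[3, 4, 2]
Event 9: SEND 2->0: VV[2][2]++ -> VV[2]=[0, 0, 5], msg_vec=[0, 0, 5]; VV[0]=max(VV[0],msg_vec) then VV[0][0]++ -> VV[0]=[4, 4, 5]
Event 10: SEND 1->2: VV[1][1]++ -> VV[1]=[1, 5, 2], msg_vec=[1, 5, 2]; VV[2]=max(VV[2],msg_vec) then VV[2][2]++ -> VV[2]=[1, 5, 6]
Event 4 stamp: [1, 0, 0]
Event 5 stamp: [2, 0, 0]
[1, 0, 0] <= [2, 0, 0]? True
[2, 0, 0] <= [1, 0, 0]? False
Relation: before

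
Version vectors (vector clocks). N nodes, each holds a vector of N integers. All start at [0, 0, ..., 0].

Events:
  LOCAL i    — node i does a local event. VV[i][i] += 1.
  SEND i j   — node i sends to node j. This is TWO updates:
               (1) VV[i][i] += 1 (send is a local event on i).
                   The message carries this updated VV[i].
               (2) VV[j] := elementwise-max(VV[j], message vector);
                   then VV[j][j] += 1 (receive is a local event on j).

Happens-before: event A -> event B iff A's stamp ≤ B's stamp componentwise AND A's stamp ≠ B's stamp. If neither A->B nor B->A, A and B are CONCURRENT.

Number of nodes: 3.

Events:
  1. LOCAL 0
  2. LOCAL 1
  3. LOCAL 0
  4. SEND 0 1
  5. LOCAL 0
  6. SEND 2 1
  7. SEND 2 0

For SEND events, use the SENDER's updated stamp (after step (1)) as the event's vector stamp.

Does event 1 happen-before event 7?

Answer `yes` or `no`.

Initial: VV[0]=[0, 0, 0]
Initial: VV[1]=[0, 0, 0]
Initial: VV[2]=[0, 0, 0]
Event 1: LOCAL 0: VV[0][0]++ -> VV[0]=[1, 0, 0]
Event 2: LOCAL 1: VV[1][1]++ -> VV[1]=[0, 1, 0]
Event 3: LOCAL 0: VV[0][0]++ -> VV[0]=[2, 0, 0]
Event 4: SEND 0->1: VV[0][0]++ -> VV[0]=[3, 0, 0], msg_vec=[3, 0, 0]; VV[1]=max(VV[1],msg_vec) then VV[1][1]++ -> VV[1]=[3, 2, 0]
Event 5: LOCAL 0: VV[0][0]++ -> VV[0]=[4, 0, 0]
Event 6: SEND 2->1: VV[2][2]++ -> VV[2]=[0, 0, 1], msg_vec=[0, 0, 1]; VV[1]=max(VV[1],msg_vec) then VV[1][1]++ -> VV[1]=[3, 3, 1]
Event 7: SEND 2->0: VV[2][2]++ -> VV[2]=[0, 0, 2], msg_vec=[0, 0, 2]; VV[0]=max(VV[0],msg_vec) then VV[0][0]++ -> VV[0]=[5, 0, 2]
Event 1 stamp: [1, 0, 0]
Event 7 stamp: [0, 0, 2]
[1, 0, 0] <= [0, 0, 2]? False. Equal? False. Happens-before: False

Answer: no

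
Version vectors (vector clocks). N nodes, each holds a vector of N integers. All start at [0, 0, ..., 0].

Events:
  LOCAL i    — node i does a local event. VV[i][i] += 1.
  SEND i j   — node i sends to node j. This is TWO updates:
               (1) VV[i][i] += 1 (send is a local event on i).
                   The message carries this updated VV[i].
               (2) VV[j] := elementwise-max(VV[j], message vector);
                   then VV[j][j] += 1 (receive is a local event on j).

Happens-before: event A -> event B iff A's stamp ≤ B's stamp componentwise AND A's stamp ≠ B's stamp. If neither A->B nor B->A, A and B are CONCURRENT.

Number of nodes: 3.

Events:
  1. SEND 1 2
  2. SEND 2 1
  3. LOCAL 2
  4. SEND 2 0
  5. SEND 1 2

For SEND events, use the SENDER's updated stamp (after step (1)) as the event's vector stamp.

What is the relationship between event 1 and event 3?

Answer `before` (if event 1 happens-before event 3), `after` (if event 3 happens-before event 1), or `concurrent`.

Answer: before

Derivation:
Initial: VV[0]=[0, 0, 0]
Initial: VV[1]=[0, 0, 0]
Initial: VV[2]=[0, 0, 0]
Event 1: SEND 1->2: VV[1][1]++ -> VV[1]=[0, 1, 0], msg_vec=[0, 1, 0]; VV[2]=max(VV[2],msg_vec) then VV[2][2]++ -> VV[2]=[0, 1, 1]
Event 2: SEND 2->1: VV[2][2]++ -> VV[2]=[0, 1, 2], msg_vec=[0, 1, 2]; VV[1]=max(VV[1],msg_vec) then VV[1][1]++ -> VV[1]=[0, 2, 2]
Event 3: LOCAL 2: VV[2][2]++ -> VV[2]=[0, 1, 3]
Event 4: SEND 2->0: VV[2][2]++ -> VV[2]=[0, 1, 4], msg_vec=[0, 1, 4]; VV[0]=max(VV[0],msg_vec) then VV[0][0]++ -> VV[0]=[1, 1, 4]
Event 5: SEND 1->2: VV[1][1]++ -> VV[1]=[0, 3, 2], msg_vec=[0, 3, 2]; VV[2]=max(VV[2],msg_vec) then VV[2][2]++ -> VV[2]=[0, 3, 5]
Event 1 stamp: [0, 1, 0]
Event 3 stamp: [0, 1, 3]
[0, 1, 0] <= [0, 1, 3]? True
[0, 1, 3] <= [0, 1, 0]? False
Relation: before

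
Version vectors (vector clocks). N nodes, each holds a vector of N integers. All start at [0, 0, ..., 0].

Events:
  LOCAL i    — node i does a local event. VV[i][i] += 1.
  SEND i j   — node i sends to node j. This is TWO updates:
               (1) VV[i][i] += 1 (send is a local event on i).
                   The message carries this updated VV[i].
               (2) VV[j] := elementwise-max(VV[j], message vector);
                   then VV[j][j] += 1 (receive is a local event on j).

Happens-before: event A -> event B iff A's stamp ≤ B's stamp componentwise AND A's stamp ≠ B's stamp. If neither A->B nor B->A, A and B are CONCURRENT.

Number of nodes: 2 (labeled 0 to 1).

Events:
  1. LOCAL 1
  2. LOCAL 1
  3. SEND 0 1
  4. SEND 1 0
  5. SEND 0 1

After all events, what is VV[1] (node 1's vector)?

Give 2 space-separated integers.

Answer: 3 5

Derivation:
Initial: VV[0]=[0, 0]
Initial: VV[1]=[0, 0]
Event 1: LOCAL 1: VV[1][1]++ -> VV[1]=[0, 1]
Event 2: LOCAL 1: VV[1][1]++ -> VV[1]=[0, 2]
Event 3: SEND 0->1: VV[0][0]++ -> VV[0]=[1, 0], msg_vec=[1, 0]; VV[1]=max(VV[1],msg_vec) then VV[1][1]++ -> VV[1]=[1, 3]
Event 4: SEND 1->0: VV[1][1]++ -> VV[1]=[1, 4], msg_vec=[1, 4]; VV[0]=max(VV[0],msg_vec) then VV[0][0]++ -> VV[0]=[2, 4]
Event 5: SEND 0->1: VV[0][0]++ -> VV[0]=[3, 4], msg_vec=[3, 4]; VV[1]=max(VV[1],msg_vec) then VV[1][1]++ -> VV[1]=[3, 5]
Final vectors: VV[0]=[3, 4]; VV[1]=[3, 5]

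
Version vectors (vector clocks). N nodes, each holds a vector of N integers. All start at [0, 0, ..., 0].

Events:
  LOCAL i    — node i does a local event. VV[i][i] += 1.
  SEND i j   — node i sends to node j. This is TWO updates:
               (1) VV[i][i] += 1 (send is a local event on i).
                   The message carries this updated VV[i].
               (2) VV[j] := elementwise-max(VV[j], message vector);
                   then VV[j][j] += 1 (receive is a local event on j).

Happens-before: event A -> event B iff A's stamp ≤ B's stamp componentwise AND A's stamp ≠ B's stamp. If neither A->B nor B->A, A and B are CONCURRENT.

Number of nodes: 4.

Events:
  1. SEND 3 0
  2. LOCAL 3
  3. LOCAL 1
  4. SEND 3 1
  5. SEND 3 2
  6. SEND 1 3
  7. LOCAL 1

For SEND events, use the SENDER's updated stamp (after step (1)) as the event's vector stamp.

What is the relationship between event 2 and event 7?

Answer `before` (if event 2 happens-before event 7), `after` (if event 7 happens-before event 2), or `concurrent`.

Initial: VV[0]=[0, 0, 0, 0]
Initial: VV[1]=[0, 0, 0, 0]
Initial: VV[2]=[0, 0, 0, 0]
Initial: VV[3]=[0, 0, 0, 0]
Event 1: SEND 3->0: VV[3][3]++ -> VV[3]=[0, 0, 0, 1], msg_vec=[0, 0, 0, 1]; VV[0]=max(VV[0],msg_vec) then VV[0][0]++ -> VV[0]=[1, 0, 0, 1]
Event 2: LOCAL 3: VV[3][3]++ -> VV[3]=[0, 0, 0, 2]
Event 3: LOCAL 1: VV[1][1]++ -> VV[1]=[0, 1, 0, 0]
Event 4: SEND 3->1: VV[3][3]++ -> VV[3]=[0, 0, 0, 3], msg_vec=[0, 0, 0, 3]; VV[1]=max(VV[1],msg_vec) then VV[1][1]++ -> VV[1]=[0, 2, 0, 3]
Event 5: SEND 3->2: VV[3][3]++ -> VV[3]=[0, 0, 0, 4], msg_vec=[0, 0, 0, 4]; VV[2]=max(VV[2],msg_vec) then VV[2][2]++ -> VV[2]=[0, 0, 1, 4]
Event 6: SEND 1->3: VV[1][1]++ -> VV[1]=[0, 3, 0, 3], msg_vec=[0, 3, 0, 3]; VV[3]=max(VV[3],msg_vec) then VV[3][3]++ -> VV[3]=[0, 3, 0, 5]
Event 7: LOCAL 1: VV[1][1]++ -> VV[1]=[0, 4, 0, 3]
Event 2 stamp: [0, 0, 0, 2]
Event 7 stamp: [0, 4, 0, 3]
[0, 0, 0, 2] <= [0, 4, 0, 3]? True
[0, 4, 0, 3] <= [0, 0, 0, 2]? False
Relation: before

Answer: before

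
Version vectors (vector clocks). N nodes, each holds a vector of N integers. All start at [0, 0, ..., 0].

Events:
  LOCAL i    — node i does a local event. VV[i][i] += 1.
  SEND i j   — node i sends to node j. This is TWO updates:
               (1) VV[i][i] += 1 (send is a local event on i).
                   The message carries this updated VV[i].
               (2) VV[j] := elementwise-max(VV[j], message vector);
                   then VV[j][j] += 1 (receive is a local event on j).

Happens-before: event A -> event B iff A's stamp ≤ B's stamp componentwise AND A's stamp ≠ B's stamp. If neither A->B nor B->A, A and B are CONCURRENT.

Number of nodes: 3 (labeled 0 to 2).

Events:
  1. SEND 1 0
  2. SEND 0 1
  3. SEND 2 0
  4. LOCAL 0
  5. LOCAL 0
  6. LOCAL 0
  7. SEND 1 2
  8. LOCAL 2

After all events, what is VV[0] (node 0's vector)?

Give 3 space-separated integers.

Answer: 6 1 1

Derivation:
Initial: VV[0]=[0, 0, 0]
Initial: VV[1]=[0, 0, 0]
Initial: VV[2]=[0, 0, 0]
Event 1: SEND 1->0: VV[1][1]++ -> VV[1]=[0, 1, 0], msg_vec=[0, 1, 0]; VV[0]=max(VV[0],msg_vec) then VV[0][0]++ -> VV[0]=[1, 1, 0]
Event 2: SEND 0->1: VV[0][0]++ -> VV[0]=[2, 1, 0], msg_vec=[2, 1, 0]; VV[1]=max(VV[1],msg_vec) then VV[1][1]++ -> VV[1]=[2, 2, 0]
Event 3: SEND 2->0: VV[2][2]++ -> VV[2]=[0, 0, 1], msg_vec=[0, 0, 1]; VV[0]=max(VV[0],msg_vec) then VV[0][0]++ -> VV[0]=[3, 1, 1]
Event 4: LOCAL 0: VV[0][0]++ -> VV[0]=[4, 1, 1]
Event 5: LOCAL 0: VV[0][0]++ -> VV[0]=[5, 1, 1]
Event 6: LOCAL 0: VV[0][0]++ -> VV[0]=[6, 1, 1]
Event 7: SEND 1->2: VV[1][1]++ -> VV[1]=[2, 3, 0], msg_vec=[2, 3, 0]; VV[2]=max(VV[2],msg_vec) then VV[2][2]++ -> VV[2]=[2, 3, 2]
Event 8: LOCAL 2: VV[2][2]++ -> VV[2]=[2, 3, 3]
Final vectors: VV[0]=[6, 1, 1]; VV[1]=[2, 3, 0]; VV[2]=[2, 3, 3]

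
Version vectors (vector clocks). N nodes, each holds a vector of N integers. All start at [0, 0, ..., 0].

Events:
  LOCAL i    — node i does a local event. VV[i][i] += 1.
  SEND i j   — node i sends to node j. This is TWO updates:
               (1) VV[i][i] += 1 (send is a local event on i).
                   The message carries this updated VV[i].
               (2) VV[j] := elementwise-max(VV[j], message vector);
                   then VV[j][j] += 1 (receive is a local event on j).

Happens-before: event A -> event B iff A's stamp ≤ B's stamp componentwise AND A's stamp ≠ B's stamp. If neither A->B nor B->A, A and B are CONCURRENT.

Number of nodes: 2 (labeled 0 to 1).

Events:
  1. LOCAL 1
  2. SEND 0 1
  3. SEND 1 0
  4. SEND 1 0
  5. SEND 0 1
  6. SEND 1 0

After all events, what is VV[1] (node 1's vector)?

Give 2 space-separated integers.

Answer: 4 6

Derivation:
Initial: VV[0]=[0, 0]
Initial: VV[1]=[0, 0]
Event 1: LOCAL 1: VV[1][1]++ -> VV[1]=[0, 1]
Event 2: SEND 0->1: VV[0][0]++ -> VV[0]=[1, 0], msg_vec=[1, 0]; VV[1]=max(VV[1],msg_vec) then VV[1][1]++ -> VV[1]=[1, 2]
Event 3: SEND 1->0: VV[1][1]++ -> VV[1]=[1, 3], msg_vec=[1, 3]; VV[0]=max(VV[0],msg_vec) then VV[0][0]++ -> VV[0]=[2, 3]
Event 4: SEND 1->0: VV[1][1]++ -> VV[1]=[1, 4], msg_vec=[1, 4]; VV[0]=max(VV[0],msg_vec) then VV[0][0]++ -> VV[0]=[3, 4]
Event 5: SEND 0->1: VV[0][0]++ -> VV[0]=[4, 4], msg_vec=[4, 4]; VV[1]=max(VV[1],msg_vec) then VV[1][1]++ -> VV[1]=[4, 5]
Event 6: SEND 1->0: VV[1][1]++ -> VV[1]=[4, 6], msg_vec=[4, 6]; VV[0]=max(VV[0],msg_vec) then VV[0][0]++ -> VV[0]=[5, 6]
Final vectors: VV[0]=[5, 6]; VV[1]=[4, 6]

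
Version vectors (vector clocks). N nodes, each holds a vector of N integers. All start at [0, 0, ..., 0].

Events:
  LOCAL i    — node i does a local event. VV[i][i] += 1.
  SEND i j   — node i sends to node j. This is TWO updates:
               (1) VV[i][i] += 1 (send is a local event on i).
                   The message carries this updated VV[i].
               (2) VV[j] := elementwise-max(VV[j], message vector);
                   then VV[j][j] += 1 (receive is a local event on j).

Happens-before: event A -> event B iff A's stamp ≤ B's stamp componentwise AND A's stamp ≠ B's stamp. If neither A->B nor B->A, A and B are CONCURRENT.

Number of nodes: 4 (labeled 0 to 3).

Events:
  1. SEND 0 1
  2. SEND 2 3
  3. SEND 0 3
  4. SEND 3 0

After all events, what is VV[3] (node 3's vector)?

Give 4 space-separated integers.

Initial: VV[0]=[0, 0, 0, 0]
Initial: VV[1]=[0, 0, 0, 0]
Initial: VV[2]=[0, 0, 0, 0]
Initial: VV[3]=[0, 0, 0, 0]
Event 1: SEND 0->1: VV[0][0]++ -> VV[0]=[1, 0, 0, 0], msg_vec=[1, 0, 0, 0]; VV[1]=max(VV[1],msg_vec) then VV[1][1]++ -> VV[1]=[1, 1, 0, 0]
Event 2: SEND 2->3: VV[2][2]++ -> VV[2]=[0, 0, 1, 0], msg_vec=[0, 0, 1, 0]; VV[3]=max(VV[3],msg_vec) then VV[3][3]++ -> VV[3]=[0, 0, 1, 1]
Event 3: SEND 0->3: VV[0][0]++ -> VV[0]=[2, 0, 0, 0], msg_vec=[2, 0, 0, 0]; VV[3]=max(VV[3],msg_vec) then VV[3][3]++ -> VV[3]=[2, 0, 1, 2]
Event 4: SEND 3->0: VV[3][3]++ -> VV[3]=[2, 0, 1, 3], msg_vec=[2, 0, 1, 3]; VV[0]=max(VV[0],msg_vec) then VV[0][0]++ -> VV[0]=[3, 0, 1, 3]
Final vectors: VV[0]=[3, 0, 1, 3]; VV[1]=[1, 1, 0, 0]; VV[2]=[0, 0, 1, 0]; VV[3]=[2, 0, 1, 3]

Answer: 2 0 1 3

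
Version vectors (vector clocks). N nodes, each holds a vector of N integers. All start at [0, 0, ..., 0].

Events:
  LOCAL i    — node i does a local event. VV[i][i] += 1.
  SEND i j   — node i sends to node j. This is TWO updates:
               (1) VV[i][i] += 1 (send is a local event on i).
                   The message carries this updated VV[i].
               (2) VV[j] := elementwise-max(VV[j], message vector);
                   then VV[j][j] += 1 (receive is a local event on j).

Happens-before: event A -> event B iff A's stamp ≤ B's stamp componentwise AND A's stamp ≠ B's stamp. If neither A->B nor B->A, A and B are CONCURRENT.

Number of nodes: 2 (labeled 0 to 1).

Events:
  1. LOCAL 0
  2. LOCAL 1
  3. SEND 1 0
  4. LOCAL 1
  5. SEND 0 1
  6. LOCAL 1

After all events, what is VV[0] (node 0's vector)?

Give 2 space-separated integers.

Answer: 3 2

Derivation:
Initial: VV[0]=[0, 0]
Initial: VV[1]=[0, 0]
Event 1: LOCAL 0: VV[0][0]++ -> VV[0]=[1, 0]
Event 2: LOCAL 1: VV[1][1]++ -> VV[1]=[0, 1]
Event 3: SEND 1->0: VV[1][1]++ -> VV[1]=[0, 2], msg_vec=[0, 2]; VV[0]=max(VV[0],msg_vec) then VV[0][0]++ -> VV[0]=[2, 2]
Event 4: LOCAL 1: VV[1][1]++ -> VV[1]=[0, 3]
Event 5: SEND 0->1: VV[0][0]++ -> VV[0]=[3, 2], msg_vec=[3, 2]; VV[1]=max(VV[1],msg_vec) then VV[1][1]++ -> VV[1]=[3, 4]
Event 6: LOCAL 1: VV[1][1]++ -> VV[1]=[3, 5]
Final vectors: VV[0]=[3, 2]; VV[1]=[3, 5]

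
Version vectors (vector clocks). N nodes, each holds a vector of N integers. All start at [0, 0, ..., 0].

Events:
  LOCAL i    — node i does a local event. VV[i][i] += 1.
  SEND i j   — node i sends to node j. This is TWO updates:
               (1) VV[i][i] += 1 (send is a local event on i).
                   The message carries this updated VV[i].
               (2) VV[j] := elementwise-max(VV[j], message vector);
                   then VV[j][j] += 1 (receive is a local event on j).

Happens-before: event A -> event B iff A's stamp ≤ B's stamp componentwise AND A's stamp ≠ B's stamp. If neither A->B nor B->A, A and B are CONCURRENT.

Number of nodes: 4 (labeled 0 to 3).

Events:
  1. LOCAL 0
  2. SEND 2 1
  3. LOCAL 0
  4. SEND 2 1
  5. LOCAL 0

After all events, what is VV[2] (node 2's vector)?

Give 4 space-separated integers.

Initial: VV[0]=[0, 0, 0, 0]
Initial: VV[1]=[0, 0, 0, 0]
Initial: VV[2]=[0, 0, 0, 0]
Initial: VV[3]=[0, 0, 0, 0]
Event 1: LOCAL 0: VV[0][0]++ -> VV[0]=[1, 0, 0, 0]
Event 2: SEND 2->1: VV[2][2]++ -> VV[2]=[0, 0, 1, 0], msg_vec=[0, 0, 1, 0]; VV[1]=max(VV[1],msg_vec) then VV[1][1]++ -> VV[1]=[0, 1, 1, 0]
Event 3: LOCAL 0: VV[0][0]++ -> VV[0]=[2, 0, 0, 0]
Event 4: SEND 2->1: VV[2][2]++ -> VV[2]=[0, 0, 2, 0], msg_vec=[0, 0, 2, 0]; VV[1]=max(VV[1],msg_vec) then VV[1][1]++ -> VV[1]=[0, 2, 2, 0]
Event 5: LOCAL 0: VV[0][0]++ -> VV[0]=[3, 0, 0, 0]
Final vectors: VV[0]=[3, 0, 0, 0]; VV[1]=[0, 2, 2, 0]; VV[2]=[0, 0, 2, 0]; VV[3]=[0, 0, 0, 0]

Answer: 0 0 2 0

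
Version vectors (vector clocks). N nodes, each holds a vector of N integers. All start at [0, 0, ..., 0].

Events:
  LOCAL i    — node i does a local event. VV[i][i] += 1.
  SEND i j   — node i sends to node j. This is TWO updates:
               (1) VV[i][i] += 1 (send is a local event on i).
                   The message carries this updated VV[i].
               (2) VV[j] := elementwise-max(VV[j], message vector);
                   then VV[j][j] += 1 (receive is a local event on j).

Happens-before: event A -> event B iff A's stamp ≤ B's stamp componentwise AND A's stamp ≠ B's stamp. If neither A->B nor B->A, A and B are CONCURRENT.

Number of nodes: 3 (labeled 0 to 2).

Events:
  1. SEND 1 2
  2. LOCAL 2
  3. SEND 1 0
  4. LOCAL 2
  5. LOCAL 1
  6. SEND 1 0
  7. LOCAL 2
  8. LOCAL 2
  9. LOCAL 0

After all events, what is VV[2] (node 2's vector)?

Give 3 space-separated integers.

Answer: 0 1 5

Derivation:
Initial: VV[0]=[0, 0, 0]
Initial: VV[1]=[0, 0, 0]
Initial: VV[2]=[0, 0, 0]
Event 1: SEND 1->2: VV[1][1]++ -> VV[1]=[0, 1, 0], msg_vec=[0, 1, 0]; VV[2]=max(VV[2],msg_vec) then VV[2][2]++ -> VV[2]=[0, 1, 1]
Event 2: LOCAL 2: VV[2][2]++ -> VV[2]=[0, 1, 2]
Event 3: SEND 1->0: VV[1][1]++ -> VV[1]=[0, 2, 0], msg_vec=[0, 2, 0]; VV[0]=max(VV[0],msg_vec) then VV[0][0]++ -> VV[0]=[1, 2, 0]
Event 4: LOCAL 2: VV[2][2]++ -> VV[2]=[0, 1, 3]
Event 5: LOCAL 1: VV[1][1]++ -> VV[1]=[0, 3, 0]
Event 6: SEND 1->0: VV[1][1]++ -> VV[1]=[0, 4, 0], msg_vec=[0, 4, 0]; VV[0]=max(VV[0],msg_vec) then VV[0][0]++ -> VV[0]=[2, 4, 0]
Event 7: LOCAL 2: VV[2][2]++ -> VV[2]=[0, 1, 4]
Event 8: LOCAL 2: VV[2][2]++ -> VV[2]=[0, 1, 5]
Event 9: LOCAL 0: VV[0][0]++ -> VV[0]=[3, 4, 0]
Final vectors: VV[0]=[3, 4, 0]; VV[1]=[0, 4, 0]; VV[2]=[0, 1, 5]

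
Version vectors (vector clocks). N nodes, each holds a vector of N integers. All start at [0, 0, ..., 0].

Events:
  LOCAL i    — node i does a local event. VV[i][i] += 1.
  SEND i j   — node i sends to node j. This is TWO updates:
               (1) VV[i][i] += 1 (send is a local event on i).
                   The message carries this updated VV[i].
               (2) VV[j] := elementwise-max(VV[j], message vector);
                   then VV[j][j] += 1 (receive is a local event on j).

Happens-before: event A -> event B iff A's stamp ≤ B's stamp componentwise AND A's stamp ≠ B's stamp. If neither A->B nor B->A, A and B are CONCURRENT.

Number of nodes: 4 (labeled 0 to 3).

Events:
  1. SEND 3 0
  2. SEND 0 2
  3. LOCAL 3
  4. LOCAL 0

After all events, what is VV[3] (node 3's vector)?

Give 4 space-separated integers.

Answer: 0 0 0 2

Derivation:
Initial: VV[0]=[0, 0, 0, 0]
Initial: VV[1]=[0, 0, 0, 0]
Initial: VV[2]=[0, 0, 0, 0]
Initial: VV[3]=[0, 0, 0, 0]
Event 1: SEND 3->0: VV[3][3]++ -> VV[3]=[0, 0, 0, 1], msg_vec=[0, 0, 0, 1]; VV[0]=max(VV[0],msg_vec) then VV[0][0]++ -> VV[0]=[1, 0, 0, 1]
Event 2: SEND 0->2: VV[0][0]++ -> VV[0]=[2, 0, 0, 1], msg_vec=[2, 0, 0, 1]; VV[2]=max(VV[2],msg_vec) then VV[2][2]++ -> VV[2]=[2, 0, 1, 1]
Event 3: LOCAL 3: VV[3][3]++ -> VV[3]=[0, 0, 0, 2]
Event 4: LOCAL 0: VV[0][0]++ -> VV[0]=[3, 0, 0, 1]
Final vectors: VV[0]=[3, 0, 0, 1]; VV[1]=[0, 0, 0, 0]; VV[2]=[2, 0, 1, 1]; VV[3]=[0, 0, 0, 2]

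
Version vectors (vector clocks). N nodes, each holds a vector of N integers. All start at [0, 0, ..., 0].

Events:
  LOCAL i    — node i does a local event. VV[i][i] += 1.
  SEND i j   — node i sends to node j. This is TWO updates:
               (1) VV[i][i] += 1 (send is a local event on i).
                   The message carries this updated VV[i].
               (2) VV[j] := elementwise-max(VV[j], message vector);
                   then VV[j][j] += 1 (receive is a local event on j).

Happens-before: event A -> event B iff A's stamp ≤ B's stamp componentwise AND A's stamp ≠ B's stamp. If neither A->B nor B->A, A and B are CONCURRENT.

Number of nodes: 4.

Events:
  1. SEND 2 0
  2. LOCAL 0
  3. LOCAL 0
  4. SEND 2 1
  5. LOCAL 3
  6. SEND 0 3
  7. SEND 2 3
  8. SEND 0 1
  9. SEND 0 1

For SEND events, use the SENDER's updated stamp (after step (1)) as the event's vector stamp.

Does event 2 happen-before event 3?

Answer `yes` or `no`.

Initial: VV[0]=[0, 0, 0, 0]
Initial: VV[1]=[0, 0, 0, 0]
Initial: VV[2]=[0, 0, 0, 0]
Initial: VV[3]=[0, 0, 0, 0]
Event 1: SEND 2->0: VV[2][2]++ -> VV[2]=[0, 0, 1, 0], msg_vec=[0, 0, 1, 0]; VV[0]=max(VV[0],msg_vec) then VV[0][0]++ -> VV[0]=[1, 0, 1, 0]
Event 2: LOCAL 0: VV[0][0]++ -> VV[0]=[2, 0, 1, 0]
Event 3: LOCAL 0: VV[0][0]++ -> VV[0]=[3, 0, 1, 0]
Event 4: SEND 2->1: VV[2][2]++ -> VV[2]=[0, 0, 2, 0], msg_vec=[0, 0, 2, 0]; VV[1]=max(VV[1],msg_vec) then VV[1][1]++ -> VV[1]=[0, 1, 2, 0]
Event 5: LOCAL 3: VV[3][3]++ -> VV[3]=[0, 0, 0, 1]
Event 6: SEND 0->3: VV[0][0]++ -> VV[0]=[4, 0, 1, 0], msg_vec=[4, 0, 1, 0]; VV[3]=max(VV[3],msg_vec) then VV[3][3]++ -> VV[3]=[4, 0, 1, 2]
Event 7: SEND 2->3: VV[2][2]++ -> VV[2]=[0, 0, 3, 0], msg_vec=[0, 0, 3, 0]; VV[3]=max(VV[3],msg_vec) then VV[3][3]++ -> VV[3]=[4, 0, 3, 3]
Event 8: SEND 0->1: VV[0][0]++ -> VV[0]=[5, 0, 1, 0], msg_vec=[5, 0, 1, 0]; VV[1]=max(VV[1],msg_vec) then VV[1][1]++ -> VV[1]=[5, 2, 2, 0]
Event 9: SEND 0->1: VV[0][0]++ -> VV[0]=[6, 0, 1, 0], msg_vec=[6, 0, 1, 0]; VV[1]=max(VV[1],msg_vec) then VV[1][1]++ -> VV[1]=[6, 3, 2, 0]
Event 2 stamp: [2, 0, 1, 0]
Event 3 stamp: [3, 0, 1, 0]
[2, 0, 1, 0] <= [3, 0, 1, 0]? True. Equal? False. Happens-before: True

Answer: yes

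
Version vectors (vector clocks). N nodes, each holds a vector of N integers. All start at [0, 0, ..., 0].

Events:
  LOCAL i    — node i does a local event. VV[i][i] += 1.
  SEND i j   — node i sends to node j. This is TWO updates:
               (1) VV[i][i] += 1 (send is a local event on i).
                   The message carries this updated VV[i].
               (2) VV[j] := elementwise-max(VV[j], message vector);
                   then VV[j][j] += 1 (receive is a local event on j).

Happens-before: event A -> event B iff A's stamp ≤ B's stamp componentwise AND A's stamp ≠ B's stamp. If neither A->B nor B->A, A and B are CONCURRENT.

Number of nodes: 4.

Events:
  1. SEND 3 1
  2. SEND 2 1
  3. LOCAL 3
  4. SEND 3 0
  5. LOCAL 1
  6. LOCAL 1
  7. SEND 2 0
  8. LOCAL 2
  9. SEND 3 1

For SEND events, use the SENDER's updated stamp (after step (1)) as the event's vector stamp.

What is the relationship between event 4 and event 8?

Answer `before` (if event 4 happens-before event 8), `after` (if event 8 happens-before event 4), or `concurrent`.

Answer: concurrent

Derivation:
Initial: VV[0]=[0, 0, 0, 0]
Initial: VV[1]=[0, 0, 0, 0]
Initial: VV[2]=[0, 0, 0, 0]
Initial: VV[3]=[0, 0, 0, 0]
Event 1: SEND 3->1: VV[3][3]++ -> VV[3]=[0, 0, 0, 1], msg_vec=[0, 0, 0, 1]; VV[1]=max(VV[1],msg_vec) then VV[1][1]++ -> VV[1]=[0, 1, 0, 1]
Event 2: SEND 2->1: VV[2][2]++ -> VV[2]=[0, 0, 1, 0], msg_vec=[0, 0, 1, 0]; VV[1]=max(VV[1],msg_vec) then VV[1][1]++ -> VV[1]=[0, 2, 1, 1]
Event 3: LOCAL 3: VV[3][3]++ -> VV[3]=[0, 0, 0, 2]
Event 4: SEND 3->0: VV[3][3]++ -> VV[3]=[0, 0, 0, 3], msg_vec=[0, 0, 0, 3]; VV[0]=max(VV[0],msg_vec) then VV[0][0]++ -> VV[0]=[1, 0, 0, 3]
Event 5: LOCAL 1: VV[1][1]++ -> VV[1]=[0, 3, 1, 1]
Event 6: LOCAL 1: VV[1][1]++ -> VV[1]=[0, 4, 1, 1]
Event 7: SEND 2->0: VV[2][2]++ -> VV[2]=[0, 0, 2, 0], msg_vec=[0, 0, 2, 0]; VV[0]=max(VV[0],msg_vec) then VV[0][0]++ -> VV[0]=[2, 0, 2, 3]
Event 8: LOCAL 2: VV[2][2]++ -> VV[2]=[0, 0, 3, 0]
Event 9: SEND 3->1: VV[3][3]++ -> VV[3]=[0, 0, 0, 4], msg_vec=[0, 0, 0, 4]; VV[1]=max(VV[1],msg_vec) then VV[1][1]++ -> VV[1]=[0, 5, 1, 4]
Event 4 stamp: [0, 0, 0, 3]
Event 8 stamp: [0, 0, 3, 0]
[0, 0, 0, 3] <= [0, 0, 3, 0]? False
[0, 0, 3, 0] <= [0, 0, 0, 3]? False
Relation: concurrent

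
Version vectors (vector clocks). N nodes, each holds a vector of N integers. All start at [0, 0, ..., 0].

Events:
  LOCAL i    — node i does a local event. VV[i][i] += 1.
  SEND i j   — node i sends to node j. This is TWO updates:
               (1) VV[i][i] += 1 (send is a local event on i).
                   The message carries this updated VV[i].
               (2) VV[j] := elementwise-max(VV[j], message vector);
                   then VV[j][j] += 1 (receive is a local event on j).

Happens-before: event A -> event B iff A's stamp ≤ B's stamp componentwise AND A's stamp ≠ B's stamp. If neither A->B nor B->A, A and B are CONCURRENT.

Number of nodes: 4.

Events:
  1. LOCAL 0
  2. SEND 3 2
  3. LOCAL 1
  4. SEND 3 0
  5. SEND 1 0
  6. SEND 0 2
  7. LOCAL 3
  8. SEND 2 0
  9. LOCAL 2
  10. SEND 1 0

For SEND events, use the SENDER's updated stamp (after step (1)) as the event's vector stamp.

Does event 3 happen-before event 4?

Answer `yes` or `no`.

Answer: no

Derivation:
Initial: VV[0]=[0, 0, 0, 0]
Initial: VV[1]=[0, 0, 0, 0]
Initial: VV[2]=[0, 0, 0, 0]
Initial: VV[3]=[0, 0, 0, 0]
Event 1: LOCAL 0: VV[0][0]++ -> VV[0]=[1, 0, 0, 0]
Event 2: SEND 3->2: VV[3][3]++ -> VV[3]=[0, 0, 0, 1], msg_vec=[0, 0, 0, 1]; VV[2]=max(VV[2],msg_vec) then VV[2][2]++ -> VV[2]=[0, 0, 1, 1]
Event 3: LOCAL 1: VV[1][1]++ -> VV[1]=[0, 1, 0, 0]
Event 4: SEND 3->0: VV[3][3]++ -> VV[3]=[0, 0, 0, 2], msg_vec=[0, 0, 0, 2]; VV[0]=max(VV[0],msg_vec) then VV[0][0]++ -> VV[0]=[2, 0, 0, 2]
Event 5: SEND 1->0: VV[1][1]++ -> VV[1]=[0, 2, 0, 0], msg_vec=[0, 2, 0, 0]; VV[0]=max(VV[0],msg_vec) then VV[0][0]++ -> VV[0]=[3, 2, 0, 2]
Event 6: SEND 0->2: VV[0][0]++ -> VV[0]=[4, 2, 0, 2], msg_vec=[4, 2, 0, 2]; VV[2]=max(VV[2],msg_vec) then VV[2][2]++ -> VV[2]=[4, 2, 2, 2]
Event 7: LOCAL 3: VV[3][3]++ -> VV[3]=[0, 0, 0, 3]
Event 8: SEND 2->0: VV[2][2]++ -> VV[2]=[4, 2, 3, 2], msg_vec=[4, 2, 3, 2]; VV[0]=max(VV[0],msg_vec) then VV[0][0]++ -> VV[0]=[5, 2, 3, 2]
Event 9: LOCAL 2: VV[2][2]++ -> VV[2]=[4, 2, 4, 2]
Event 10: SEND 1->0: VV[1][1]++ -> VV[1]=[0, 3, 0, 0], msg_vec=[0, 3, 0, 0]; VV[0]=max(VV[0],msg_vec) then VV[0][0]++ -> VV[0]=[6, 3, 3, 2]
Event 3 stamp: [0, 1, 0, 0]
Event 4 stamp: [0, 0, 0, 2]
[0, 1, 0, 0] <= [0, 0, 0, 2]? False. Equal? False. Happens-before: False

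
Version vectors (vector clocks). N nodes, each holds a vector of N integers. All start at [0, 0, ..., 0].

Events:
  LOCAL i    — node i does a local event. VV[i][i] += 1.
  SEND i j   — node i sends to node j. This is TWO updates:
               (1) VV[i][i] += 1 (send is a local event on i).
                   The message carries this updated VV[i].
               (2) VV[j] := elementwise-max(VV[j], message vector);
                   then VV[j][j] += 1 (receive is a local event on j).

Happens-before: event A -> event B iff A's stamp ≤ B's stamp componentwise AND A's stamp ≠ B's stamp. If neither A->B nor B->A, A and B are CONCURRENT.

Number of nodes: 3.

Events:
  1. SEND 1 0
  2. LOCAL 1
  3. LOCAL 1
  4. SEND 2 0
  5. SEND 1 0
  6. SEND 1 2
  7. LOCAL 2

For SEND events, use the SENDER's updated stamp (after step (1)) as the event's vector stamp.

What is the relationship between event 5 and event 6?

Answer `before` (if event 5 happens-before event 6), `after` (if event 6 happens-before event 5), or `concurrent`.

Answer: before

Derivation:
Initial: VV[0]=[0, 0, 0]
Initial: VV[1]=[0, 0, 0]
Initial: VV[2]=[0, 0, 0]
Event 1: SEND 1->0: VV[1][1]++ -> VV[1]=[0, 1, 0], msg_vec=[0, 1, 0]; VV[0]=max(VV[0],msg_vec) then VV[0][0]++ -> VV[0]=[1, 1, 0]
Event 2: LOCAL 1: VV[1][1]++ -> VV[1]=[0, 2, 0]
Event 3: LOCAL 1: VV[1][1]++ -> VV[1]=[0, 3, 0]
Event 4: SEND 2->0: VV[2][2]++ -> VV[2]=[0, 0, 1], msg_vec=[0, 0, 1]; VV[0]=max(VV[0],msg_vec) then VV[0][0]++ -> VV[0]=[2, 1, 1]
Event 5: SEND 1->0: VV[1][1]++ -> VV[1]=[0, 4, 0], msg_vec=[0, 4, 0]; VV[0]=max(VV[0],msg_vec) then VV[0][0]++ -> VV[0]=[3, 4, 1]
Event 6: SEND 1->2: VV[1][1]++ -> VV[1]=[0, 5, 0], msg_vec=[0, 5, 0]; VV[2]=max(VV[2],msg_vec) then VV[2][2]++ -> VV[2]=[0, 5, 2]
Event 7: LOCAL 2: VV[2][2]++ -> VV[2]=[0, 5, 3]
Event 5 stamp: [0, 4, 0]
Event 6 stamp: [0, 5, 0]
[0, 4, 0] <= [0, 5, 0]? True
[0, 5, 0] <= [0, 4, 0]? False
Relation: before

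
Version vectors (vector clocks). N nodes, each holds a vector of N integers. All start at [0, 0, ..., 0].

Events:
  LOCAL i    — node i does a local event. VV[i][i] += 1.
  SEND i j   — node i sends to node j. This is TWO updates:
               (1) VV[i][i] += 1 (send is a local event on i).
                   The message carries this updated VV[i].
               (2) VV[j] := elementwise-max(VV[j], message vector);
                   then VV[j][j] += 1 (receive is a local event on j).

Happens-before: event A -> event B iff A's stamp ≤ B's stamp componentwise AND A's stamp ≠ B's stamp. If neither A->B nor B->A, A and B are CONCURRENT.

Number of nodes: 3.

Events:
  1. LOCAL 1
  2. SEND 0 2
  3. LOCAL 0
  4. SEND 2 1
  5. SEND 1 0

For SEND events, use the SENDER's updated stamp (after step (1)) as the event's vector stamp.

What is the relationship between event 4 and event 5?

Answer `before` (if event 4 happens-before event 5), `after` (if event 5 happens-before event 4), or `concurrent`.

Answer: before

Derivation:
Initial: VV[0]=[0, 0, 0]
Initial: VV[1]=[0, 0, 0]
Initial: VV[2]=[0, 0, 0]
Event 1: LOCAL 1: VV[1][1]++ -> VV[1]=[0, 1, 0]
Event 2: SEND 0->2: VV[0][0]++ -> VV[0]=[1, 0, 0], msg_vec=[1, 0, 0]; VV[2]=max(VV[2],msg_vec) then VV[2][2]++ -> VV[2]=[1, 0, 1]
Event 3: LOCAL 0: VV[0][0]++ -> VV[0]=[2, 0, 0]
Event 4: SEND 2->1: VV[2][2]++ -> VV[2]=[1, 0, 2], msg_vec=[1, 0, 2]; VV[1]=max(VV[1],msg_vec) then VV[1][1]++ -> VV[1]=[1, 2, 2]
Event 5: SEND 1->0: VV[1][1]++ -> VV[1]=[1, 3, 2], msg_vec=[1, 3, 2]; VV[0]=max(VV[0],msg_vec) then VV[0][0]++ -> VV[0]=[3, 3, 2]
Event 4 stamp: [1, 0, 2]
Event 5 stamp: [1, 3, 2]
[1, 0, 2] <= [1, 3, 2]? True
[1, 3, 2] <= [1, 0, 2]? False
Relation: before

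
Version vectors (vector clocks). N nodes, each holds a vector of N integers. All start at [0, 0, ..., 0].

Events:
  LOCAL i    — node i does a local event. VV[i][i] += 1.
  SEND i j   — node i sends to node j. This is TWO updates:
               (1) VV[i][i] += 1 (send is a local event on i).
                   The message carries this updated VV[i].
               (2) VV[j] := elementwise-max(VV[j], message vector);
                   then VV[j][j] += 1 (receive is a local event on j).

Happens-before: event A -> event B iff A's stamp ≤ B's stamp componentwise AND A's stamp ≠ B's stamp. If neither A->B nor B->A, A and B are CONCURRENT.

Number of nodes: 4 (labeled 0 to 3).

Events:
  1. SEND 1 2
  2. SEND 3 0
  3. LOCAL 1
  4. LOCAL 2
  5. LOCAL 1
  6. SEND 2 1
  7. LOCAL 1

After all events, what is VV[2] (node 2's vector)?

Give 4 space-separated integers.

Answer: 0 1 3 0

Derivation:
Initial: VV[0]=[0, 0, 0, 0]
Initial: VV[1]=[0, 0, 0, 0]
Initial: VV[2]=[0, 0, 0, 0]
Initial: VV[3]=[0, 0, 0, 0]
Event 1: SEND 1->2: VV[1][1]++ -> VV[1]=[0, 1, 0, 0], msg_vec=[0, 1, 0, 0]; VV[2]=max(VV[2],msg_vec) then VV[2][2]++ -> VV[2]=[0, 1, 1, 0]
Event 2: SEND 3->0: VV[3][3]++ -> VV[3]=[0, 0, 0, 1], msg_vec=[0, 0, 0, 1]; VV[0]=max(VV[0],msg_vec) then VV[0][0]++ -> VV[0]=[1, 0, 0, 1]
Event 3: LOCAL 1: VV[1][1]++ -> VV[1]=[0, 2, 0, 0]
Event 4: LOCAL 2: VV[2][2]++ -> VV[2]=[0, 1, 2, 0]
Event 5: LOCAL 1: VV[1][1]++ -> VV[1]=[0, 3, 0, 0]
Event 6: SEND 2->1: VV[2][2]++ -> VV[2]=[0, 1, 3, 0], msg_vec=[0, 1, 3, 0]; VV[1]=max(VV[1],msg_vec) then VV[1][1]++ -> VV[1]=[0, 4, 3, 0]
Event 7: LOCAL 1: VV[1][1]++ -> VV[1]=[0, 5, 3, 0]
Final vectors: VV[0]=[1, 0, 0, 1]; VV[1]=[0, 5, 3, 0]; VV[2]=[0, 1, 3, 0]; VV[3]=[0, 0, 0, 1]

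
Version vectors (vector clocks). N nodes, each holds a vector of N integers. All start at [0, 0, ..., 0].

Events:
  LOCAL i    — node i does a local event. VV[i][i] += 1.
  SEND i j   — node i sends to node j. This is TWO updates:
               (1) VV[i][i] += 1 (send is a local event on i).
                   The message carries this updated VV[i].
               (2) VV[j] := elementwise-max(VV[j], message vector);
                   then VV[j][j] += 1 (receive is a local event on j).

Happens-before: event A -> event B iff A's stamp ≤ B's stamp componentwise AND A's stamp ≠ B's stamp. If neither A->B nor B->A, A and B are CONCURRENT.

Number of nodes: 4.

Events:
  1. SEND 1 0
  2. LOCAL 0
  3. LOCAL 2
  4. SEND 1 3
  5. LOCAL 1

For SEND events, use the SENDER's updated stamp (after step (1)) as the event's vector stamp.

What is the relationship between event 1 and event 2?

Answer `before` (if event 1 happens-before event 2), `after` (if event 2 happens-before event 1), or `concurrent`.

Initial: VV[0]=[0, 0, 0, 0]
Initial: VV[1]=[0, 0, 0, 0]
Initial: VV[2]=[0, 0, 0, 0]
Initial: VV[3]=[0, 0, 0, 0]
Event 1: SEND 1->0: VV[1][1]++ -> VV[1]=[0, 1, 0, 0], msg_vec=[0, 1, 0, 0]; VV[0]=max(VV[0],msg_vec) then VV[0][0]++ -> VV[0]=[1, 1, 0, 0]
Event 2: LOCAL 0: VV[0][0]++ -> VV[0]=[2, 1, 0, 0]
Event 3: LOCAL 2: VV[2][2]++ -> VV[2]=[0, 0, 1, 0]
Event 4: SEND 1->3: VV[1][1]++ -> VV[1]=[0, 2, 0, 0], msg_vec=[0, 2, 0, 0]; VV[3]=max(VV[3],msg_vec) then VV[3][3]++ -> VV[3]=[0, 2, 0, 1]
Event 5: LOCAL 1: VV[1][1]++ -> VV[1]=[0, 3, 0, 0]
Event 1 stamp: [0, 1, 0, 0]
Event 2 stamp: [2, 1, 0, 0]
[0, 1, 0, 0] <= [2, 1, 0, 0]? True
[2, 1, 0, 0] <= [0, 1, 0, 0]? False
Relation: before

Answer: before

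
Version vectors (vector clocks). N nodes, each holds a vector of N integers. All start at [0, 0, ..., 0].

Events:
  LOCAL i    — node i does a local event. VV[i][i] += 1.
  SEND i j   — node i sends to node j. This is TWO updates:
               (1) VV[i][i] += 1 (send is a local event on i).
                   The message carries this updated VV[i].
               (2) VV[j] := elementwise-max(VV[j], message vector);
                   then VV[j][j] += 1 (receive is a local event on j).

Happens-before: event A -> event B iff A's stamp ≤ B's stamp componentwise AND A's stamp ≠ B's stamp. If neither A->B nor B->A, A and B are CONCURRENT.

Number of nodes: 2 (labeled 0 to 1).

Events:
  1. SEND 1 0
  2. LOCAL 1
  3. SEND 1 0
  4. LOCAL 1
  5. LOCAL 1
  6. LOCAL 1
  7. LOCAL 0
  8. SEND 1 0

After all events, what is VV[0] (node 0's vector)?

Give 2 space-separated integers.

Initial: VV[0]=[0, 0]
Initial: VV[1]=[0, 0]
Event 1: SEND 1->0: VV[1][1]++ -> VV[1]=[0, 1], msg_vec=[0, 1]; VV[0]=max(VV[0],msg_vec) then VV[0][0]++ -> VV[0]=[1, 1]
Event 2: LOCAL 1: VV[1][1]++ -> VV[1]=[0, 2]
Event 3: SEND 1->0: VV[1][1]++ -> VV[1]=[0, 3], msg_vec=[0, 3]; VV[0]=max(VV[0],msg_vec) then VV[0][0]++ -> VV[0]=[2, 3]
Event 4: LOCAL 1: VV[1][1]++ -> VV[1]=[0, 4]
Event 5: LOCAL 1: VV[1][1]++ -> VV[1]=[0, 5]
Event 6: LOCAL 1: VV[1][1]++ -> VV[1]=[0, 6]
Event 7: LOCAL 0: VV[0][0]++ -> VV[0]=[3, 3]
Event 8: SEND 1->0: VV[1][1]++ -> VV[1]=[0, 7], msg_vec=[0, 7]; VV[0]=max(VV[0],msg_vec) then VV[0][0]++ -> VV[0]=[4, 7]
Final vectors: VV[0]=[4, 7]; VV[1]=[0, 7]

Answer: 4 7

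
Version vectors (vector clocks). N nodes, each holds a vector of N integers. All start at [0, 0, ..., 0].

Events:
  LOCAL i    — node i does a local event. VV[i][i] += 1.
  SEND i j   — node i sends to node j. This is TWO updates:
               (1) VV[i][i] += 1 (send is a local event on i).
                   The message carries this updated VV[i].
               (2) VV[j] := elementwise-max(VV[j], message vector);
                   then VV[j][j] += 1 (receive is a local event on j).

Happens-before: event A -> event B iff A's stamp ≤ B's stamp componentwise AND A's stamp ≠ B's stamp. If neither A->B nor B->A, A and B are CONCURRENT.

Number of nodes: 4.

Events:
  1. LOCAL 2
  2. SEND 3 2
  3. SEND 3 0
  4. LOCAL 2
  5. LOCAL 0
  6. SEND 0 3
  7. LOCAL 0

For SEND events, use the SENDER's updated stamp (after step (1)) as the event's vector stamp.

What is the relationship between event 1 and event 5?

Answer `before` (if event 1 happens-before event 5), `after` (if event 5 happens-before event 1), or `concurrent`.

Initial: VV[0]=[0, 0, 0, 0]
Initial: VV[1]=[0, 0, 0, 0]
Initial: VV[2]=[0, 0, 0, 0]
Initial: VV[3]=[0, 0, 0, 0]
Event 1: LOCAL 2: VV[2][2]++ -> VV[2]=[0, 0, 1, 0]
Event 2: SEND 3->2: VV[3][3]++ -> VV[3]=[0, 0, 0, 1], msg_vec=[0, 0, 0, 1]; VV[2]=max(VV[2],msg_vec) then VV[2][2]++ -> VV[2]=[0, 0, 2, 1]
Event 3: SEND 3->0: VV[3][3]++ -> VV[3]=[0, 0, 0, 2], msg_vec=[0, 0, 0, 2]; VV[0]=max(VV[0],msg_vec) then VV[0][0]++ -> VV[0]=[1, 0, 0, 2]
Event 4: LOCAL 2: VV[2][2]++ -> VV[2]=[0, 0, 3, 1]
Event 5: LOCAL 0: VV[0][0]++ -> VV[0]=[2, 0, 0, 2]
Event 6: SEND 0->3: VV[0][0]++ -> VV[0]=[3, 0, 0, 2], msg_vec=[3, 0, 0, 2]; VV[3]=max(VV[3],msg_vec) then VV[3][3]++ -> VV[3]=[3, 0, 0, 3]
Event 7: LOCAL 0: VV[0][0]++ -> VV[0]=[4, 0, 0, 2]
Event 1 stamp: [0, 0, 1, 0]
Event 5 stamp: [2, 0, 0, 2]
[0, 0, 1, 0] <= [2, 0, 0, 2]? False
[2, 0, 0, 2] <= [0, 0, 1, 0]? False
Relation: concurrent

Answer: concurrent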